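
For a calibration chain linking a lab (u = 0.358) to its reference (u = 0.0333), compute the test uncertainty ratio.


TUR = u_lab / u_ref
= 0.358 / 0.0333
= 10.7508

10.7508


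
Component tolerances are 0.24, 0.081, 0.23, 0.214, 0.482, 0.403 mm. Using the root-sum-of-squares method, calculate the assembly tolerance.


RSS = sqrt(0.24^2 + 0.081^2 + 0.23^2 + 0.214^2 + 0.482^2 + 0.403^2)
= sqrt(0.55759)
= 0.7467

0.7467


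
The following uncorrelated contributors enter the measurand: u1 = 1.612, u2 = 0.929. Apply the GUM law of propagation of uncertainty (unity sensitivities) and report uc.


uc = sqrt(1.612^2 + 0.929^2)
uc = sqrt(3.461585)
uc = 1.8605

1.8605


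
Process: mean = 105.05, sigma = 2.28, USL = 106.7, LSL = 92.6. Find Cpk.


Cpu = (USL - mean) / (3*sigma) = (106.7 - 105.05) / (3*2.28) = 0.2412
Cpl = (mean - LSL) / (3*sigma) = (105.05 - 92.6) / (3*2.28) = 1.8202
Cpk = min(Cpu, Cpl) = 0.2412

0.2412


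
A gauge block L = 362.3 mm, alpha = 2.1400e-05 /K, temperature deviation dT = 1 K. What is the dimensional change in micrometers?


dL = L * alpha * dT
= 362.3 * 2.1400e-05 * 1
= 0.0077532 mm
dL_um = 0.0077532 * 1000 = 7.7532 um

7.7532


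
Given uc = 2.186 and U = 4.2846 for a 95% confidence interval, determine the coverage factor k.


k = U / uc
k = 4.2846 / 2.186
k = 1.96

1.96


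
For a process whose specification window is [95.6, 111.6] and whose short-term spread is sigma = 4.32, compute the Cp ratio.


Cp = (USL - LSL) / (6 * sigma)
= (111.6 - 95.6) / (6 * 4.32)
= 16.0000 / 25.9200
= 0.6173

0.6173


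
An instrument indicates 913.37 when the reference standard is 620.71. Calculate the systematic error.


Systematic error = measured - true
= 913.37 - 620.71
= 292.6600

292.6600


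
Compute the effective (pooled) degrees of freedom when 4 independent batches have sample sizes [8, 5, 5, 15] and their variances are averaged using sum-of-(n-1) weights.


nu = sum_i (n_i - 1)
nu = ((8 - 1) + (5 - 1) + (5 - 1) + (15 - 1))
nu = 7 + 4 + 4 + 14
nu = 29

29


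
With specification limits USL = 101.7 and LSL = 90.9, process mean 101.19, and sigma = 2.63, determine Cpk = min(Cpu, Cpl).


Cpu = (USL - mean) / (3*sigma) = (101.7 - 101.19) / (3*2.63) = 0.0646
Cpl = (mean - LSL) / (3*sigma) = (101.19 - 90.9) / (3*2.63) = 1.3042
Cpk = min(Cpu, Cpl) = 0.0646

0.0646


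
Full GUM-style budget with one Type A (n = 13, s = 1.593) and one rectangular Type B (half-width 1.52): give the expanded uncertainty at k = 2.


u_A = s / sqrt(n) = 1.593 / sqrt(13) = 0.44181871
u_B = half_width / sqrt(3) = 1.52 / sqrt(3) = 0.87757241
uc = sqrt(u_A^2 + u_B^2) = sqrt(0.44181871^2 + 0.87757241^2) = 0.9825157
U = k * uc = 2 * 0.9825157
U = 1.9650

1.9650


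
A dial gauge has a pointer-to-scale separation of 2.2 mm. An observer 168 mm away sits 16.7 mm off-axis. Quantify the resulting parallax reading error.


error = h * offset / d
= 2.2 * 16.7 / 168
= 0.2187

0.2187


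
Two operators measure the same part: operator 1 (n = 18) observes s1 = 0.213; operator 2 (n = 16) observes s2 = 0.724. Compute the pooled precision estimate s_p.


s_p = sqrt(((n1-1)*s1^2 + (n2-1)*s2^2) / (n1+n2-2))
numerator = (18-1)*0.213^2 + (16-1)*0.724^2 = 0.771273 + 7.86264 = 8.633913
denominator = 18 + 16 - 2 = 32
s_p^2 = 8.633913 / 32 = 0.26980978
s_p = sqrt(0.26980978) = 0.5194

0.5194


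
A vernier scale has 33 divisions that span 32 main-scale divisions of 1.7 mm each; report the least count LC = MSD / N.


LC = MSD / n_div
= 1.7 / 33
= 0.0515

0.0515


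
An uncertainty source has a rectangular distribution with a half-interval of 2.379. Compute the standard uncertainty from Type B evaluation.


u_B = half_width / sqrt(3)
u_B = 2.379 / 1.7320508
u_B = 1.3735

1.3735


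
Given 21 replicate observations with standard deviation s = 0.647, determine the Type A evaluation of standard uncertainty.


u_A = s / sqrt(n)
u_A = 0.647 / sqrt(21)
u_A = 0.647 / 4.5825757
u_A = 0.1412

0.1412


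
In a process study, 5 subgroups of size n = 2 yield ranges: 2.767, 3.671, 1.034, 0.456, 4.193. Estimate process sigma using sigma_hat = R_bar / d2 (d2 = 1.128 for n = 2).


R_bar = (2.767 + 3.671 + 1.034 + 0.456 + 4.193) / 5
R_bar = 12.121 / 5 = 2.4242
sigma_hat = R_bar / d2 = 2.4242 / 1.128 = 2.1491

2.1491


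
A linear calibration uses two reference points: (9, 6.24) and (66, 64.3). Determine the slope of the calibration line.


slope = (y2 - y1) / (x2 - x1)
= (64.3 - 6.24) / (66 - 9)
= 58.0600 / 57
= 1.0186

1.0186


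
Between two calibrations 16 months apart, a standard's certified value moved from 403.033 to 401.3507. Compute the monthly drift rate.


rate = (v2 - v1) / months
= (401.3507 - 403.033) / 16
= -1.6823 / 16
= -0.1051

-0.1051


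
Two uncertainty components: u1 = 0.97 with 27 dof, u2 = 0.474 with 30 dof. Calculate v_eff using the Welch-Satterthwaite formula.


uc = sqrt(u1^2 + u2^2) = sqrt(0.97^2 + 0.474^2) = 1.0796185
v_eff = uc^4 / (u1^4/v1 + u2^4/v2)
= 1.0796185^4 / (0.97^4/27 + 0.474^4/30)
= 1.3585677 / 0.034471266
v_eff = 39.4116

39.4116


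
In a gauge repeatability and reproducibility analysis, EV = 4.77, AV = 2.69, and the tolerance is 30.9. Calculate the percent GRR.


GRR = sqrt(EV^2 + AV^2) = sqrt(4.77^2 + 2.69^2) = 5.4762213
%GRR = GRR / tol * 100 = 5.4762213 / 30.9 * 100
%GRR = 17.7224

17.7224


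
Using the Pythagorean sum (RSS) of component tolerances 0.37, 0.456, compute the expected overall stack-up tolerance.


RSS = sqrt(0.37^2 + 0.456^2)
= sqrt(0.344836)
= 0.5872

0.5872


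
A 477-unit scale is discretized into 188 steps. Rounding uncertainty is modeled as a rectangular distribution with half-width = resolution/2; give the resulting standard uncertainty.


resolution = range / divisions
resolution = 477 / 188 = 2.537234
u_res = resolution / (2*sqrt(3))
u_res = 2.537234 / 3.4641016
u_res = 0.7324

0.7324


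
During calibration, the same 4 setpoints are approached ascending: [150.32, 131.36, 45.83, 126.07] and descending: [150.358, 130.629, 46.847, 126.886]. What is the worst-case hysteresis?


|150.32 - 150.358| = 0.0380
|131.36 - 130.629| = 0.7310
|45.83 - 46.847| = 1.0170
|126.07 - 126.886| = 0.8160
hysteresis = max(diffs) = 1.0170

1.0170


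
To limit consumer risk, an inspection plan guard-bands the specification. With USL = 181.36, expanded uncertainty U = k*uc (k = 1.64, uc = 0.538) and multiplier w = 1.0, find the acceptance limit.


U = k * uc = 1.64 * 0.538 = 0.88232
guard band g = w * U = 1.0 * 0.88232 = 0.88232
AL = USL - g = 181.36 - 0.88232
AL = 180.4777

180.4777


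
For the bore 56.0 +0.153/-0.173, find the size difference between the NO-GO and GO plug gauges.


GO = nominal - lower_tol (smallest hole = maximum material condition)
GO = 56.0 - 0.173 = 55.827
NO-GO = nominal + upper_tol (largest hole = least material condition)
NO-GO = 56.0 + 0.153 = 56.153
spread = NO-GO - GO = 56.153 - 55.827 = 0.3260

0.3260


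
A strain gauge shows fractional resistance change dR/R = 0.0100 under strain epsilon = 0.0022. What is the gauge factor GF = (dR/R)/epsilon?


GF = (dR/R) / epsilon
= 0.0100 / 0.0022
= 4.5455

4.5455


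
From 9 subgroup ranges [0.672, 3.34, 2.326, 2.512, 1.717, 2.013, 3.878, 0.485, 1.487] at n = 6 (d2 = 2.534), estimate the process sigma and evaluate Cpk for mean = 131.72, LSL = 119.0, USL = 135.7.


R_bar = (0.672 + 3.34 + 2.326 + 2.512 + 1.717 + 2.013 + 3.878 + 0.485 + 1.487) / 9 = 2.0477778
sigma = R_bar / d2 = 2.0477778 / 2.534 = 0.80812068
Cp = (USL - LSL)/(6*sigma) = (135.7 - 119.0)/(6*0.80812068) = 3.4442
Cpu = (135.7 - 131.72)/(3*0.80812068) = 1.6417
Cpl = (131.72 - 119.0)/(3*0.80812068) = 5.2467
Cpk = min(Cpu, Cpl) = 1.6417

1.6417


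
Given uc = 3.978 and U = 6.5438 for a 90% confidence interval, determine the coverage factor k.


k = U / uc
k = 6.5438 / 3.978
k = 1.645

1.645


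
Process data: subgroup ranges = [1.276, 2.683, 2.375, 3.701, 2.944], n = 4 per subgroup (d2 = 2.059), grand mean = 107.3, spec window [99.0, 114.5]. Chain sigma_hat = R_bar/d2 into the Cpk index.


R_bar = (1.276 + 2.683 + 2.375 + 3.701 + 2.944) / 5 = 2.5958
sigma = R_bar / d2 = 2.5958 / 2.059 = 1.2607091
Cp = (USL - LSL)/(6*sigma) = (114.5 - 99.0)/(6*1.2607091) = 2.0491
Cpu = (114.5 - 107.3)/(3*1.2607091) = 1.9037
Cpl = (107.3 - 99.0)/(3*1.2607091) = 2.1945
Cpk = min(Cpu, Cpl) = 1.9037

1.9037


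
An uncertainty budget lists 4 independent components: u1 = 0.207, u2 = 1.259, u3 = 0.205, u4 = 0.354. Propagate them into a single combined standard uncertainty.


uc = sqrt(0.207^2 + 1.259^2 + 0.205^2 + 0.354^2)
uc = sqrt(1.795271)
uc = 1.3399

1.3399


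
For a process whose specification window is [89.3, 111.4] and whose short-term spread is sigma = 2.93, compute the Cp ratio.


Cp = (USL - LSL) / (6 * sigma)
= (111.4 - 89.3) / (6 * 2.93)
= 22.1000 / 17.5800
= 1.2571

1.2571


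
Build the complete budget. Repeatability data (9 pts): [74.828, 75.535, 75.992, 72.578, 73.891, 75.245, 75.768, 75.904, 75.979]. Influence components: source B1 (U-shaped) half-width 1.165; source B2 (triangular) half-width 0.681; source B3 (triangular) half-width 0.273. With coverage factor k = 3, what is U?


mean = (74.828 + 75.535 + 75.992 + 72.578 + 73.891 + 75.245 + 75.768 + 75.904 + 75.979) / 9 = 75.08
s = sqrt(sum((x - mean)^2)/(n-1)) = 1.1599431
u_A = s / sqrt(n) = 1.1599431 / sqrt(9) = 0.3866477
u_B1 = 1.165 / sqrt(2) = 0.8237794
u_B2 = 0.681 / sqrt(6) = 0.27801709
u_B3 = 0.273 / sqrt(6) = 0.11145178
uc = sqrt(0.3866477^2 + 0.8237794^2 + 0.27801709^2 + 0.11145178^2) = 0.95803129
U = k * uc = 3 * 0.95803129
U = 2.8741

2.8741


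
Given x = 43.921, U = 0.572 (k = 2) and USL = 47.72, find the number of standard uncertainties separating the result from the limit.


u = U / k = 0.572 / 2 = 0.286
margin = |USL - x| = |47.72 - 43.921| = 3.799
z = margin / u = 3.799 / 0.286
z = 13.2832

13.2832


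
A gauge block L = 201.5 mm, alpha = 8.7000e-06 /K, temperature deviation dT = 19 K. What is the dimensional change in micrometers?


dL = L * alpha * dT
= 201.5 * 8.7000e-06 * 19
= 0.0333079 mm
dL_um = 0.0333079 * 1000 = 33.3079 um

33.3079


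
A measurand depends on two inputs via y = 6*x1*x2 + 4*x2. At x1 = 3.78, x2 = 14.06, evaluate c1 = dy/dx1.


y = 6*x1*x2 + 4*x2
dy/dx1 = 6*x2
Evaluate at x2 = 14.06: c1 = 6 * 14.06
c1 = 84.3600

84.3600


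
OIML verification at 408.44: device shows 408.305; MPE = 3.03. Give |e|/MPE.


e = indication - reference = 408.305 - 408.44 = -0.1350
|e| = 0.1350
ratio = |e| / MPE = 0.1350 / 3.03
ratio = 0.0446

0.0446


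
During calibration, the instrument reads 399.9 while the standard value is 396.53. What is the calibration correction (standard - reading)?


Correction = standard - reading
= 396.53 - 399.9
= -3.3700

-3.3700


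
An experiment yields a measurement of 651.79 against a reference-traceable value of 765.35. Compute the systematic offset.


Systematic error = measured - true
= 651.79 - 765.35
= -113.5600

-113.5600


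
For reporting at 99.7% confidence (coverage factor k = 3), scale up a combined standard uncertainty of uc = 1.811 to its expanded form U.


U = k * uc
U = 3 * 1.811
U = 5.4330

5.4330


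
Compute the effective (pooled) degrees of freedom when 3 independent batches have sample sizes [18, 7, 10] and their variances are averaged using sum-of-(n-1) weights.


nu = sum_i (n_i - 1)
nu = ((18 - 1) + (7 - 1) + (10 - 1))
nu = 17 + 6 + 9
nu = 32

32


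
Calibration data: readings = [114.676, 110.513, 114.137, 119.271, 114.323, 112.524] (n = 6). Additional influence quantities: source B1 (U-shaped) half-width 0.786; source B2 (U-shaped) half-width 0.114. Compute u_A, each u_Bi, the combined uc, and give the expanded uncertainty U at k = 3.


mean = (114.676 + 110.513 + 114.137 + 119.271 + 114.323 + 112.524) / 6 = 114.2406667
s = sqrt(sum((x - mean)^2)/(n-1)) = 2.9104549
u_A = s / sqrt(n) = 2.9104549 / sqrt(6) = 1.1881882
u_B1 = 0.786 / sqrt(2) = 0.55578593
u_B2 = 0.114 / sqrt(2) = 0.080610173
uc = sqrt(1.1881882^2 + 0.55578593^2 + 0.080610173^2) = 1.3142249
U = k * uc = 3 * 1.3142249
U = 3.9427

3.9427


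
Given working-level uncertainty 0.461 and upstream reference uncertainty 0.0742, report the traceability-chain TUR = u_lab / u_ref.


TUR = u_lab / u_ref
= 0.461 / 0.0742
= 6.2129

6.2129


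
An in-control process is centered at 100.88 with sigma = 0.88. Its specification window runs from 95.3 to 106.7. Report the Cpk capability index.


Cpu = (USL - mean) / (3*sigma) = (106.7 - 100.88) / (3*0.88) = 2.2045
Cpl = (mean - LSL) / (3*sigma) = (100.88 - 95.3) / (3*0.88) = 2.1136
Cpk = min(Cpu, Cpl) = 2.1136

2.1136


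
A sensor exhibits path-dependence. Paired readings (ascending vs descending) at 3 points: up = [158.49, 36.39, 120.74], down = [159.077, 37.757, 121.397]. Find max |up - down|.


|158.49 - 159.077| = 0.5870
|36.39 - 37.757| = 1.3670
|120.74 - 121.397| = 0.6570
hysteresis = max(diffs) = 1.3670

1.3670


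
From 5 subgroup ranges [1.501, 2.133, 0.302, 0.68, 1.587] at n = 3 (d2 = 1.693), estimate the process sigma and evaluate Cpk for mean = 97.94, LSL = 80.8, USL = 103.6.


R_bar = (1.501 + 2.133 + 0.302 + 0.68 + 1.587) / 5 = 1.2406
sigma = R_bar / d2 = 1.2406 / 1.693 = 0.73278204
Cp = (USL - LSL)/(6*sigma) = (103.6 - 80.8)/(6*0.73278204) = 5.1857
Cpu = (103.6 - 97.94)/(3*0.73278204) = 2.5747
Cpl = (97.94 - 80.8)/(3*0.73278204) = 7.7968
Cpk = min(Cpu, Cpl) = 2.5747

2.5747


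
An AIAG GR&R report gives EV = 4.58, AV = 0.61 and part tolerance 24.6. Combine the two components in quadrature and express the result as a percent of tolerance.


GRR = sqrt(EV^2 + AV^2) = sqrt(4.58^2 + 0.61^2) = 4.6204437
%GRR = GRR / tol * 100 = 4.6204437 / 24.6 * 100
%GRR = 18.7823

18.7823


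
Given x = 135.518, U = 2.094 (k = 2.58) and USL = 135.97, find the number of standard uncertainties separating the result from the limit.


u = U / k = 2.094 / 2.58 = 0.81162791
margin = |USL - x| = |135.97 - 135.518| = 0.452
z = margin / u = 0.452 / 0.81162791
z = 0.5569

0.5569


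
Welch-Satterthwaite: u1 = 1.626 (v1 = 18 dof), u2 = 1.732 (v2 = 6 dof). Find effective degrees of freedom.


uc = sqrt(u1^2 + u2^2) = sqrt(1.626^2 + 1.732^2) = 2.3756473
v_eff = uc^4 / (u1^4/v1 + u2^4/v2)
= 2.3756473^4 / (1.626^4/18 + 1.732^4/6)
= 31.851351 / 1.8881618
v_eff = 16.8690

16.8690


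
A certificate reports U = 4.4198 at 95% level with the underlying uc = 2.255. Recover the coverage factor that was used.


k = U / uc
k = 4.4198 / 2.255
k = 1.96

1.96


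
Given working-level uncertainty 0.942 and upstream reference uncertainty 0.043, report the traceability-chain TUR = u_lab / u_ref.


TUR = u_lab / u_ref
= 0.942 / 0.043
= 21.9070

21.9070


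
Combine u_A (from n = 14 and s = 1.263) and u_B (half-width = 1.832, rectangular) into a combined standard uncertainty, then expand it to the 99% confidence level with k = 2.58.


u_A = s / sqrt(n) = 1.263 / sqrt(14) = 0.33755095
u_B = half_width / sqrt(3) = 1.832 / sqrt(3) = 1.0577057
uc = sqrt(u_A^2 + u_B^2) = sqrt(0.33755095^2 + 1.0577057^2) = 1.1102621
U = k * uc = 2.58 * 1.1102621
U = 2.8645

2.8645


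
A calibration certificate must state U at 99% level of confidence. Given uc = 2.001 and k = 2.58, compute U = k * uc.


U = k * uc
U = 2.58 * 2.001
U = 5.1626

5.1626


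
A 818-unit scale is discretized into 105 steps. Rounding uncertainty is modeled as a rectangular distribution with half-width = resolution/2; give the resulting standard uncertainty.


resolution = range / divisions
resolution = 818 / 105 = 7.7904762
u_res = resolution / (2*sqrt(3))
u_res = 7.7904762 / 3.4641016
u_res = 2.2489

2.2489


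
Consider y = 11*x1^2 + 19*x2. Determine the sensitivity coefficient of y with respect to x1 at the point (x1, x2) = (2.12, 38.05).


y = 11*x1^2 + 19*x2
dy/dx1 = 2*11*x1
Evaluate at x1 = 2.12: c1 = 22 * 2.12
c1 = 46.6400

46.6400


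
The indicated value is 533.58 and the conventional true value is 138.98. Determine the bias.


Systematic error = measured - true
= 533.58 - 138.98
= 394.6000

394.6000


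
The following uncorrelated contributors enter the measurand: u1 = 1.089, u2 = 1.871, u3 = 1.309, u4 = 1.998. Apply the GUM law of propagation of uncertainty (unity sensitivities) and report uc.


uc = sqrt(1.089^2 + 1.871^2 + 1.309^2 + 1.998^2)
uc = sqrt(10.392047)
uc = 3.2237

3.2237


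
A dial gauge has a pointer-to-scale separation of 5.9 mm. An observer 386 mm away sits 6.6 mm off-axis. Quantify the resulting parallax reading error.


error = h * offset / d
= 5.9 * 6.6 / 386
= 0.1009

0.1009


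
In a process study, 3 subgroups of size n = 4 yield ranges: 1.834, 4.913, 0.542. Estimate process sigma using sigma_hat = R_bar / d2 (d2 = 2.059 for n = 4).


R_bar = (1.834 + 4.913 + 0.542) / 3
R_bar = 7.289 / 3 = 2.4296667
sigma_hat = R_bar / d2 = 2.4296667 / 2.059 = 1.1800

1.1800


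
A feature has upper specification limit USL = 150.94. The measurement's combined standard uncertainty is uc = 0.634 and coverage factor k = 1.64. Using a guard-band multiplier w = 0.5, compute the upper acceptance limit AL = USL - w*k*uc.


U = k * uc = 1.64 * 0.634 = 1.03976
guard band g = w * U = 0.5 * 1.03976 = 0.51988
AL = USL - g = 150.94 - 0.51988
AL = 150.4201

150.4201


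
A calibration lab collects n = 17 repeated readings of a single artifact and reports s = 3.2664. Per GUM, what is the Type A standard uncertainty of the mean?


u_A = s / sqrt(n)
u_A = 3.2664 / sqrt(17)
u_A = 3.2664 / 4.1231056
u_A = 0.7922

0.7922


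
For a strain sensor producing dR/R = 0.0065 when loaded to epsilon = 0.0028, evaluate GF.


GF = (dR/R) / epsilon
= 0.0065 / 0.0028
= 2.3214

2.3214


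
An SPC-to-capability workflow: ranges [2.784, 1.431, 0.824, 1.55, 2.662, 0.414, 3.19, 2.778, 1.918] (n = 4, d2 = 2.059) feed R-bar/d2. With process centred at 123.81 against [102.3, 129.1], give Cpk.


R_bar = (2.784 + 1.431 + 0.824 + 1.55 + 2.662 + 0.414 + 3.19 + 2.778 + 1.918) / 9 = 1.9501111
sigma = R_bar / d2 = 1.9501111 / 2.059 = 0.94711564
Cp = (USL - LSL)/(6*sigma) = (129.1 - 102.3)/(6*0.94711564) = 4.7161
Cpu = (129.1 - 123.81)/(3*0.94711564) = 1.8618
Cpl = (123.81 - 102.3)/(3*0.94711564) = 7.5704
Cpk = min(Cpu, Cpl) = 1.8618

1.8618


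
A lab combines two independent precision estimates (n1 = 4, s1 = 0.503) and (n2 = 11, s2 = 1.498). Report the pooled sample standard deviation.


s_p = sqrt(((n1-1)*s1^2 + (n2-1)*s2^2) / (n1+n2-2))
numerator = (4-1)*0.503^2 + (11-1)*1.498^2 = 0.759027 + 22.44004 = 23.199067
denominator = 4 + 11 - 2 = 13
s_p^2 = 23.199067 / 13 = 1.7845436
s_p = sqrt(1.7845436) = 1.3359

1.3359


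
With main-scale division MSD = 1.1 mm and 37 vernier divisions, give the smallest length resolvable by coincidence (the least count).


LC = MSD / n_div
= 1.1 / 37
= 0.0297

0.0297


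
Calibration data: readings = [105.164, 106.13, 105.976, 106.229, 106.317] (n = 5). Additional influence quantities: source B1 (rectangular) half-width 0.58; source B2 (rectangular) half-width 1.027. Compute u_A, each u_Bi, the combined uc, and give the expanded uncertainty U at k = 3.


mean = (105.164 + 106.13 + 105.976 + 106.229 + 106.317) / 5 = 105.9632
s = sqrt(sum((x - mean)^2)/(n-1)) = 0.46436268
u_A = s / sqrt(n) = 0.46436268 / sqrt(5) = 0.2076693
u_B1 = 0.58 / sqrt(3) = 0.33486316
u_B2 = 1.027 / sqrt(3) = 0.59293873
uc = sqrt(0.2076693^2 + 0.33486316^2 + 0.59293873^2) = 0.7119243
U = k * uc = 3 * 0.7119243
U = 2.1358

2.1358


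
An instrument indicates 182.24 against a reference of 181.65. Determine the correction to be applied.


Correction = standard - reading
= 181.65 - 182.24
= -0.5900

-0.5900


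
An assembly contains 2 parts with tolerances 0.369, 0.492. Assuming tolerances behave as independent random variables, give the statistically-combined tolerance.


RSS = sqrt(0.369^2 + 0.492^2)
= sqrt(0.378225)
= 0.6150

0.6150


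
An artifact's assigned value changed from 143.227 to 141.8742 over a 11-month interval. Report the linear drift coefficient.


rate = (v2 - v1) / months
= (141.8742 - 143.227) / 11
= -1.3528 / 11
= -0.1230

-0.1230


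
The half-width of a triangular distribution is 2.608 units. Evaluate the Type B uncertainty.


u_B = half_width / sqrt(6)
u_B = 2.608 / 2.4494897
u_B = 1.0647

1.0647


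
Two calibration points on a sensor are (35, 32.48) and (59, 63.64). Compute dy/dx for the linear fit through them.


slope = (y2 - y1) / (x2 - x1)
= (63.64 - 32.48) / (59 - 35)
= 31.1600 / 24
= 1.2983

1.2983


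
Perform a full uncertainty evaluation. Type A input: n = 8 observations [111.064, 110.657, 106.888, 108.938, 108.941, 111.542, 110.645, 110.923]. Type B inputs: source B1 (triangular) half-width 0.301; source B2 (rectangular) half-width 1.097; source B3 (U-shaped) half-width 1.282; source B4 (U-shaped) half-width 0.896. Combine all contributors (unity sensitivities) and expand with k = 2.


mean = (111.064 + 110.657 + 106.888 + 108.938 + 108.941 + 111.542 + 110.645 + 110.923) / 8 = 109.94975
s = sqrt(sum((x - mean)^2)/(n-1)) = 1.564021
u_A = s / sqrt(n) = 1.564021 / sqrt(8) = 0.55296493
u_B1 = 0.301 / sqrt(6) = 0.12288274
u_B2 = 1.097 / sqrt(3) = 0.63335325
u_B3 = 1.282 / sqrt(2) = 0.90651089
u_B4 = 0.896 / sqrt(2) = 0.63356768
uc = sqrt(0.55296493^2 + 0.12288274^2 + 0.63335325^2 + 0.90651089^2 + 0.63356768^2) = 1.3946959
U = k * uc = 2 * 1.3946959
U = 2.7894

2.7894


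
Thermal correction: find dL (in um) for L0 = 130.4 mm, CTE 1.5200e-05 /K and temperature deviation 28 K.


dL = L * alpha * dT
= 130.4 * 1.5200e-05 * 28
= 0.0554982 mm
dL_um = 0.0554982 * 1000 = 55.4982 um

55.4982


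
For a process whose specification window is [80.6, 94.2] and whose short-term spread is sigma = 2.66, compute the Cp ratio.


Cp = (USL - LSL) / (6 * sigma)
= (94.2 - 80.6) / (6 * 2.66)
= 13.6000 / 15.9600
= 0.8521

0.8521


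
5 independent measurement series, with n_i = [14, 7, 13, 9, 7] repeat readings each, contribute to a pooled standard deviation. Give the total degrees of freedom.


nu = sum_i (n_i - 1)
nu = ((14 - 1) + (7 - 1) + (13 - 1) + (9 - 1) + (7 - 1))
nu = 13 + 6 + 12 + 8 + 6
nu = 45

45


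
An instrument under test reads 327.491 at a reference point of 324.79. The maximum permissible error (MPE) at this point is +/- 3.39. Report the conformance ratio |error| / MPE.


e = indication - reference = 327.491 - 324.79 = 2.7010
|e| = 2.7010
ratio = |e| / MPE = 2.7010 / 3.39
ratio = 0.7968

0.7968


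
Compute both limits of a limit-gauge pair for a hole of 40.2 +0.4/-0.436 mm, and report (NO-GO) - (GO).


GO = nominal - lower_tol (smallest hole = maximum material condition)
GO = 40.2 - 0.436 = 39.764
NO-GO = nominal + upper_tol (largest hole = least material condition)
NO-GO = 40.2 + 0.4 = 40.6
spread = NO-GO - GO = 40.6 - 39.764 = 0.8360

0.8360


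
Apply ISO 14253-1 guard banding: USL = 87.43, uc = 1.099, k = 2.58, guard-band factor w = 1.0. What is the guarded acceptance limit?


U = k * uc = 2.58 * 1.099 = 2.83542
guard band g = w * U = 1.0 * 2.83542 = 2.83542
AL = USL - g = 87.43 - 2.83542
AL = 84.5946

84.5946


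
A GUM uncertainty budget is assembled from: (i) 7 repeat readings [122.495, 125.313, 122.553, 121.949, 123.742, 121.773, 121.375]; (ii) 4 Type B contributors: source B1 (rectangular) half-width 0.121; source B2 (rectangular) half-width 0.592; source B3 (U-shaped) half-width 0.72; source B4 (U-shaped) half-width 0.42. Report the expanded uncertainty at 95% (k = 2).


mean = (122.495 + 125.313 + 122.553 + 121.949 + 123.742 + 121.773 + 121.375) / 7 = 122.7428571
s = sqrt(sum((x - mean)^2)/(n-1)) = 1.3627952
u_A = s / sqrt(n) = 1.3627952 / sqrt(7) = 0.51508817
u_B1 = 0.121 / sqrt(3) = 0.069859383
u_B2 = 0.592 / sqrt(3) = 0.34179136
u_B3 = 0.72 / sqrt(2) = 0.50911688
u_B4 = 0.42 / sqrt(2) = 0.29698485
uc = sqrt(0.51508817^2 + 0.069859383^2 + 0.34179136^2 + 0.50911688^2 + 0.29698485^2) = 0.85698162
U = k * uc = 2 * 0.85698162
U = 1.7140

1.7140


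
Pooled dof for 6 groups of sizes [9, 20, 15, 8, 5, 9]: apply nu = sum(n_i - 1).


nu = sum_i (n_i - 1)
nu = ((9 - 1) + (20 - 1) + (15 - 1) + (8 - 1) + (5 - 1) + (9 - 1))
nu = 8 + 19 + 14 + 7 + 4 + 8
nu = 60

60


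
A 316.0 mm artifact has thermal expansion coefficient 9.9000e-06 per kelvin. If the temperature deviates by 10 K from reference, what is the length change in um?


dL = L * alpha * dT
= 316.0 * 9.9000e-06 * 10
= 0.0312840 mm
dL_um = 0.0312840 * 1000 = 31.2840 um

31.2840


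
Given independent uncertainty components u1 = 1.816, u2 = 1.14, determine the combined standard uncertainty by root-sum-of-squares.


uc = sqrt(1.816^2 + 1.14^2)
uc = sqrt(4.597456)
uc = 2.1442

2.1442


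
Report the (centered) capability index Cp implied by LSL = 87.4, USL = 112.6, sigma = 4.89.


Cp = (USL - LSL) / (6 * sigma)
= (112.6 - 87.4) / (6 * 4.89)
= 25.2000 / 29.3400
= 0.8589

0.8589


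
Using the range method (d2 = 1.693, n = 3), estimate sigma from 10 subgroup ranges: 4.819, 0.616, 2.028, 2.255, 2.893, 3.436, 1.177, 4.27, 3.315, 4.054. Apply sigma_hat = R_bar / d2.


R_bar = (4.819 + 0.616 + 2.028 + 2.255 + 2.893 + 3.436 + 1.177 + 4.27 + 3.315 + 4.054) / 10
R_bar = 28.863 / 10 = 2.8863
sigma_hat = R_bar / d2 = 2.8863 / 1.693 = 1.7048

1.7048


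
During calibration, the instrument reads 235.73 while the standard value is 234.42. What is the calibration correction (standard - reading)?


Correction = standard - reading
= 234.42 - 235.73
= -1.3100

-1.3100


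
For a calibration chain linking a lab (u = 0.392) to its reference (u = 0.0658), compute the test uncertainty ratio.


TUR = u_lab / u_ref
= 0.392 / 0.0658
= 5.9574

5.9574


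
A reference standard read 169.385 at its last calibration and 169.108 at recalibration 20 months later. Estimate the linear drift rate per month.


rate = (v2 - v1) / months
= (169.108 - 169.385) / 20
= -0.2770 / 20
= -0.0138

-0.0138


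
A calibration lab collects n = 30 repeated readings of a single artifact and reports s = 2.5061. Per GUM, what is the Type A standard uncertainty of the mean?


u_A = s / sqrt(n)
u_A = 2.5061 / sqrt(30)
u_A = 2.5061 / 5.4772256
u_A = 0.4575

0.4575


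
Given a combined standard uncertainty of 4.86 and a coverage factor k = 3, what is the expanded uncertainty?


U = k * uc
U = 3 * 4.86
U = 14.5800

14.5800


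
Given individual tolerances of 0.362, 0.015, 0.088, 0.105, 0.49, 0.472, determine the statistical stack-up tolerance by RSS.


RSS = sqrt(0.362^2 + 0.015^2 + 0.088^2 + 0.105^2 + 0.49^2 + 0.472^2)
= sqrt(0.612922)
= 0.7829

0.7829


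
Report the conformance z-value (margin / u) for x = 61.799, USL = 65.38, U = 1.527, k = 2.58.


u = U / k = 1.527 / 2.58 = 0.59186047
margin = |USL - x| = |65.38 - 61.799| = 3.581
z = margin / u = 3.581 / 0.59186047
z = 6.0504

6.0504


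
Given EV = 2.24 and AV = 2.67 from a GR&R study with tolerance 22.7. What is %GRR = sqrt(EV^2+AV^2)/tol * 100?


GRR = sqrt(EV^2 + AV^2) = sqrt(2.24^2 + 2.67^2) = 3.4851829
%GRR = GRR / tol * 100 = 3.4851829 / 22.7 * 100
%GRR = 15.3532

15.3532


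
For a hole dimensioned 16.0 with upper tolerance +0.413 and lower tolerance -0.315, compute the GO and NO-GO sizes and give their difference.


GO = nominal - lower_tol (smallest hole = maximum material condition)
GO = 16.0 - 0.315 = 15.685
NO-GO = nominal + upper_tol (largest hole = least material condition)
NO-GO = 16.0 + 0.413 = 16.413
spread = NO-GO - GO = 16.413 - 15.685 = 0.7280

0.7280


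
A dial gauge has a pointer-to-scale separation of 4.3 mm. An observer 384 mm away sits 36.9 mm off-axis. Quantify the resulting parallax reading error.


error = h * offset / d
= 4.3 * 36.9 / 384
= 0.4132

0.4132


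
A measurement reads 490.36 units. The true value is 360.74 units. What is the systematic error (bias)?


Systematic error = measured - true
= 490.36 - 360.74
= 129.6200

129.6200


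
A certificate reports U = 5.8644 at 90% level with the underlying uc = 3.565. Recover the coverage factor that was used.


k = U / uc
k = 5.8644 / 3.565
k = 1.645

1.645


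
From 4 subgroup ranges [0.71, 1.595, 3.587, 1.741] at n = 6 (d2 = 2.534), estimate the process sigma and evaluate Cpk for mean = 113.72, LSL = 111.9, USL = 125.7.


R_bar = (0.71 + 1.595 + 3.587 + 1.741) / 4 = 1.90825
sigma = R_bar / d2 = 1.90825 / 2.534 = 0.75305841
Cp = (USL - LSL)/(6*sigma) = (125.7 - 111.9)/(6*0.75305841) = 3.0542
Cpu = (125.7 - 113.72)/(3*0.75305841) = 5.3028
Cpl = (113.72 - 111.9)/(3*0.75305841) = 0.8056
Cpk = min(Cpu, Cpl) = 0.8056

0.8056


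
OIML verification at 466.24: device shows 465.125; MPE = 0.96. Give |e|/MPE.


e = indication - reference = 465.125 - 466.24 = -1.1150
|e| = 1.1150
ratio = |e| / MPE = 1.1150 / 0.96
ratio = 1.1615

1.1615


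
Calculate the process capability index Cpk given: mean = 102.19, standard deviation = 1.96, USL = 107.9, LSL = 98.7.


Cpu = (USL - mean) / (3*sigma) = (107.9 - 102.19) / (3*1.96) = 0.9711
Cpl = (mean - LSL) / (3*sigma) = (102.19 - 98.7) / (3*1.96) = 0.5935
Cpk = min(Cpu, Cpl) = 0.5935

0.5935


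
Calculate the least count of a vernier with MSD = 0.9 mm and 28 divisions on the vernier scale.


LC = MSD / n_div
= 0.9 / 28
= 0.0321

0.0321


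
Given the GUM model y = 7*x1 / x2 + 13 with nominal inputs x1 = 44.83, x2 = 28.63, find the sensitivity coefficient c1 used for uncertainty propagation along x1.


y = 7*x1 / x2 + 13
dy/dx1 = 7/x2
Evaluate at x2 = 28.63: c1 = 7 / 28.63
c1 = 0.2445

0.2445


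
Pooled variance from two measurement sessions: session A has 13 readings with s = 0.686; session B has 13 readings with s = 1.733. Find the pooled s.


s_p = sqrt(((n1-1)*s1^2 + (n2-1)*s2^2) / (n1+n2-2))
numerator = (13-1)*0.686^2 + (13-1)*1.733^2 = 5.647152 + 36.039468 = 41.68662
denominator = 13 + 13 - 2 = 24
s_p^2 = 41.68662 / 24 = 1.7369425
s_p = sqrt(1.7369425) = 1.3179

1.3179


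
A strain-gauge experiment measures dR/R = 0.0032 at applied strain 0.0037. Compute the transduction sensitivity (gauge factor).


GF = (dR/R) / epsilon
= 0.0032 / 0.0037
= 0.8649

0.8649


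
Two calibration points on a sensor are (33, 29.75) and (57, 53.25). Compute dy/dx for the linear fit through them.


slope = (y2 - y1) / (x2 - x1)
= (53.25 - 29.75) / (57 - 33)
= 23.5000 / 24
= 0.9792

0.9792


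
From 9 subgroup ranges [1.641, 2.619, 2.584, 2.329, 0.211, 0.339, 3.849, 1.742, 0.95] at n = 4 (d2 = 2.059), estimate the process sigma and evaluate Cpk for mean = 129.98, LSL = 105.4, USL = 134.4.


R_bar = (1.641 + 2.619 + 2.584 + 2.329 + 0.211 + 0.339 + 3.849 + 1.742 + 0.95) / 9 = 1.8071111
sigma = R_bar / d2 = 1.8071111 / 2.059 = 0.87766445
Cp = (USL - LSL)/(6*sigma) = (134.4 - 105.4)/(6*0.87766445) = 5.5070
Cpu = (134.4 - 129.98)/(3*0.87766445) = 1.6787
Cpl = (129.98 - 105.4)/(3*0.87766445) = 9.3354
Cpk = min(Cpu, Cpl) = 1.6787

1.6787


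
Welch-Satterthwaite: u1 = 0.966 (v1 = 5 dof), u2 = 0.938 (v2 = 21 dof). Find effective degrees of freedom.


uc = sqrt(u1^2 + u2^2) = sqrt(0.966^2 + 0.938^2) = 1.3464769
v_eff = uc^4 / (u1^4/v1 + u2^4/v2)
= 1.3464769^4 / (0.966^4/5 + 0.938^4/21)
= 3.2869692 / 0.21101914
v_eff = 15.5766

15.5766


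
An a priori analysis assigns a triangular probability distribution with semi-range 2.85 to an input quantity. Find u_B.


u_B = half_width / sqrt(6)
u_B = 2.85 / 2.4494897
u_B = 1.1635

1.1635


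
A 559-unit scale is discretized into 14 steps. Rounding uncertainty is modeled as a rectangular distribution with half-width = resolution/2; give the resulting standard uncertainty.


resolution = range / divisions
resolution = 559 / 14 = 39.928571
u_res = resolution / (2*sqrt(3))
u_res = 39.928571 / 3.4641016
u_res = 11.5264

11.5264


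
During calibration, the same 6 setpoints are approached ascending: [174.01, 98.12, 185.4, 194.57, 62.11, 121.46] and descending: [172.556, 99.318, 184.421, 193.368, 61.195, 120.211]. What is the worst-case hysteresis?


|174.01 - 172.556| = 1.4540
|98.12 - 99.318| = 1.1980
|185.4 - 184.421| = 0.9790
|194.57 - 193.368| = 1.2020
|62.11 - 61.195| = 0.9150
|121.46 - 120.211| = 1.2490
hysteresis = max(diffs) = 1.4540

1.4540


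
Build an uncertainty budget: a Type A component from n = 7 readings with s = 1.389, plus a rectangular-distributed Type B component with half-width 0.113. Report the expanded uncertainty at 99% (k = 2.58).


u_A = s / sqrt(n) = 1.389 / sqrt(7) = 0.52499265
u_B = half_width / sqrt(3) = 0.113 / sqrt(3) = 0.06524058
uc = sqrt(u_A^2 + u_B^2) = sqrt(0.52499265^2 + 0.06524058^2) = 0.52903083
U = k * uc = 2.58 * 0.52903083
U = 1.3649

1.3649


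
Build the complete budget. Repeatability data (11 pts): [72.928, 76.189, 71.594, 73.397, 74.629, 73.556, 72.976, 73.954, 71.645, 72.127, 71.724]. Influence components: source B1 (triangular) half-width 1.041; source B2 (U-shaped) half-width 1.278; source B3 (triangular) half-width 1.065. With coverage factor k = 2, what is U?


mean = (72.928 + 76.189 + 71.594 + 73.397 + 74.629 + 73.556 + 72.976 + 73.954 + 71.645 + 72.127 + 71.724) / 11 = 73.15627273
s = sqrt(sum((x - mean)^2)/(n-1)) = 1.4191729
u_A = s / sqrt(n) = 1.4191729 / sqrt(11) = 0.42789673
u_B1 = 1.041 / sqrt(6) = 0.42498647
u_B2 = 1.278 / sqrt(2) = 0.90368247
u_B3 = 1.065 / sqrt(6) = 0.43478443
uc = sqrt(0.42789673^2 + 0.42498647^2 + 0.90368247^2 + 0.43478443^2) = 1.1702088
U = k * uc = 2 * 1.1702088
U = 2.3404

2.3404


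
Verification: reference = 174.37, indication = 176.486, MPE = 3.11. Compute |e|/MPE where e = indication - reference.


e = indication - reference = 176.486 - 174.37 = 2.1160
|e| = 2.1160
ratio = |e| / MPE = 2.1160 / 3.11
ratio = 0.6804

0.6804


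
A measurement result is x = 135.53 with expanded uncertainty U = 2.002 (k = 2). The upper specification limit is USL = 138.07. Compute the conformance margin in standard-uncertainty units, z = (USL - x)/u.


u = U / k = 2.002 / 2 = 1.001
margin = |USL - x| = |138.07 - 135.53| = 2.54
z = margin / u = 2.54 / 1.001
z = 2.5375

2.5375


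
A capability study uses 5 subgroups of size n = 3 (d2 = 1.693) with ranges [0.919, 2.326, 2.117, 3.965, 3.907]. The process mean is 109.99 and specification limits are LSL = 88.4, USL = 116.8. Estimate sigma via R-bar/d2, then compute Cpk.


R_bar = (0.919 + 2.326 + 2.117 + 3.965 + 3.907) / 5 = 2.6468
sigma = R_bar / d2 = 2.6468 / 1.693 = 1.5633786
Cp = (USL - LSL)/(6*sigma) = (116.8 - 88.4)/(6*1.5633786) = 3.0276
Cpu = (116.8 - 109.99)/(3*1.5633786) = 1.4520
Cpl = (109.99 - 88.4)/(3*1.5633786) = 4.6033
Cpk = min(Cpu, Cpl) = 1.4520

1.4520


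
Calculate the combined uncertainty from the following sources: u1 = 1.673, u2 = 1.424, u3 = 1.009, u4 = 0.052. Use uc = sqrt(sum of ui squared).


uc = sqrt(1.673^2 + 1.424^2 + 1.009^2 + 0.052^2)
uc = sqrt(5.84749)
uc = 2.4182

2.4182


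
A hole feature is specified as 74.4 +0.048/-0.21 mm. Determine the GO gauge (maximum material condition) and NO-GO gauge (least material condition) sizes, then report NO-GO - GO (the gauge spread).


GO = nominal - lower_tol (smallest hole = maximum material condition)
GO = 74.4 - 0.21 = 74.19
NO-GO = nominal + upper_tol (largest hole = least material condition)
NO-GO = 74.4 + 0.048 = 74.448
spread = NO-GO - GO = 74.448 - 74.19 = 0.2580

0.2580


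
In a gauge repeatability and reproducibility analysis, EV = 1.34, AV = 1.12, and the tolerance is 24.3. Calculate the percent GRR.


GRR = sqrt(EV^2 + AV^2) = sqrt(1.34^2 + 1.12^2) = 1.7464249
%GRR = GRR / tol * 100 = 1.7464249 / 24.3 * 100
%GRR = 7.1869

7.1869


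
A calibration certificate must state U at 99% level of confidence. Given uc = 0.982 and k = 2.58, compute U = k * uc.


U = k * uc
U = 2.58 * 0.982
U = 2.5336

2.5336


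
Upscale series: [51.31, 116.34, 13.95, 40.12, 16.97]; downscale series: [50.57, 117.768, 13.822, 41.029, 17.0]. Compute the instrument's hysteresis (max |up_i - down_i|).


|51.31 - 50.57| = 0.7400
|116.34 - 117.768| = 1.4280
|13.95 - 13.822| = 0.1280
|40.12 - 41.029| = 0.9090
|16.97 - 17.0| = 0.0300
hysteresis = max(diffs) = 1.4280

1.4280


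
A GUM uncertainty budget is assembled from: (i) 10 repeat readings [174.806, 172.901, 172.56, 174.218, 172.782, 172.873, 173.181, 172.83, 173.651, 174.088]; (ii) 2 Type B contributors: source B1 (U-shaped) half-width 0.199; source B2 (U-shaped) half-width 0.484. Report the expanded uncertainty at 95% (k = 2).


mean = (174.806 + 172.901 + 172.56 + 174.218 + 172.782 + 172.873 + 173.181 + 172.83 + 173.651 + 174.088) / 10 = 173.389
s = sqrt(sum((x - mean)^2)/(n-1)) = 0.75778992
u_A = s / sqrt(n) = 0.75778992 / sqrt(10) = 0.23963421
u_B1 = 0.199 / sqrt(2) = 0.14071425
u_B2 = 0.484 / sqrt(2) = 0.34223968
uc = sqrt(0.23963421^2 + 0.14071425^2 + 0.34223968^2) = 0.44085491
U = k * uc = 2 * 0.44085491
U = 0.8817

0.8817


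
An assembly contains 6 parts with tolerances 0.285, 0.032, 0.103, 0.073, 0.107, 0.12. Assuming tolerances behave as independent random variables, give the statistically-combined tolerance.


RSS = sqrt(0.285^2 + 0.032^2 + 0.103^2 + 0.073^2 + 0.107^2 + 0.12^2)
= sqrt(0.124036)
= 0.3522

0.3522


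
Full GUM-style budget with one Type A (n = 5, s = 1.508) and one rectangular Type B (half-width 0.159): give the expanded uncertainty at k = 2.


u_A = s / sqrt(n) = 1.508 / sqrt(5) = 0.6743981
u_B = half_width / sqrt(3) = 0.159 / sqrt(3) = 0.091798693
uc = sqrt(u_A^2 + u_B^2) = sqrt(0.6743981^2 + 0.091798693^2) = 0.68061722
U = k * uc = 2 * 0.68061722
U = 1.3612

1.3612


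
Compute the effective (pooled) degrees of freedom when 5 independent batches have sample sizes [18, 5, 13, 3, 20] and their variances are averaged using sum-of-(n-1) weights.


nu = sum_i (n_i - 1)
nu = ((18 - 1) + (5 - 1) + (13 - 1) + (3 - 1) + (20 - 1))
nu = 17 + 4 + 12 + 2 + 19
nu = 54

54


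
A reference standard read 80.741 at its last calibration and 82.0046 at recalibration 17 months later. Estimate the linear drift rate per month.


rate = (v2 - v1) / months
= (82.0046 - 80.741) / 17
= 1.2636 / 17
= 0.0743

0.0743


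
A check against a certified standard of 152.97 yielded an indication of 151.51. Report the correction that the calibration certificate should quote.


Correction = standard - reading
= 152.97 - 151.51
= 1.4600

1.4600


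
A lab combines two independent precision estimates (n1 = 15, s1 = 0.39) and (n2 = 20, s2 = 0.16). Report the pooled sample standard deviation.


s_p = sqrt(((n1-1)*s1^2 + (n2-1)*s2^2) / (n1+n2-2))
numerator = (15-1)*0.39^2 + (20-1)*0.16^2 = 2.1294 + 0.4864 = 2.6158
denominator = 15 + 20 - 2 = 33
s_p^2 = 2.6158 / 33 = 0.079266667
s_p = sqrt(0.079266667) = 0.2815

0.2815


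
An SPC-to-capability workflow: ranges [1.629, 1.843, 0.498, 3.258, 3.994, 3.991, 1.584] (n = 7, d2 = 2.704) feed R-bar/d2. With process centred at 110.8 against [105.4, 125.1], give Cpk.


R_bar = (1.629 + 1.843 + 0.498 + 3.258 + 3.994 + 3.991 + 1.584) / 7 = 2.3995714
sigma = R_bar / d2 = 2.3995714 / 2.704 = 0.88741546
Cp = (USL - LSL)/(6*sigma) = (125.1 - 105.4)/(6*0.88741546) = 3.6999
Cpu = (125.1 - 110.8)/(3*0.88741546) = 5.3714
Cpl = (110.8 - 105.4)/(3*0.88741546) = 2.0284
Cpk = min(Cpu, Cpl) = 2.0284

2.0284


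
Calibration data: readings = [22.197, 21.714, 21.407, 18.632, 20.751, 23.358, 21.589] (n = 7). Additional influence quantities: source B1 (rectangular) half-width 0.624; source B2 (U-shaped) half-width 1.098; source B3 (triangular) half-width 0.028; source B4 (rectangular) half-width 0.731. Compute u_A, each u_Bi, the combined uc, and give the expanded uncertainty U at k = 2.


mean = (22.197 + 21.714 + 21.407 + 18.632 + 20.751 + 23.358 + 21.589) / 7 = 21.37828571
s = sqrt(sum((x - mean)^2)/(n-1)) = 1.4539064
u_A = s / sqrt(n) = 1.4539064 / sqrt(7) = 0.54952497
u_B1 = 0.624 / sqrt(3) = 0.36026657
u_B2 = 1.098 / sqrt(2) = 0.77640325
u_B3 = 0.028 / sqrt(6) = 0.011430952
u_B4 = 0.731 / sqrt(3) = 0.42204305
uc = sqrt(0.54952497^2 + 0.36026657^2 + 0.77640325^2 + 0.011430952^2 + 0.42204305^2) = 1.1012823
U = k * uc = 2 * 1.1012823
U = 2.2026

2.2026
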